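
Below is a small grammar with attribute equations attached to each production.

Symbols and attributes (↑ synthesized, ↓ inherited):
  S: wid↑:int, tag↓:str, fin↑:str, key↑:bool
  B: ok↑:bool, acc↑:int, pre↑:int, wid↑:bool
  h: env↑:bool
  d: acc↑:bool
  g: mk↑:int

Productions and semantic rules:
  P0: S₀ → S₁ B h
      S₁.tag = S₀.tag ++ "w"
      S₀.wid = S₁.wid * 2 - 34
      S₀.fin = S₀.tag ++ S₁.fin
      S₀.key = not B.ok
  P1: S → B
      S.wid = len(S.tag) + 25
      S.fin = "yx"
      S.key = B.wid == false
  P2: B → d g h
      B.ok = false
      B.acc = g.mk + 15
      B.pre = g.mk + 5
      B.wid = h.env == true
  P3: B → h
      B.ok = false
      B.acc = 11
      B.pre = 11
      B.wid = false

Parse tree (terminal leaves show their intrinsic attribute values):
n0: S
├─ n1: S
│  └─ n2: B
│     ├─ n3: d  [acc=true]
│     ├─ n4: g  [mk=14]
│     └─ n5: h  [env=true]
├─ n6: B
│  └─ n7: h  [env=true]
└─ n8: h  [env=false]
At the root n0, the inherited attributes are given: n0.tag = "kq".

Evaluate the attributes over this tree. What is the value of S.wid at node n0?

22

1. n0.tag = "kq"  [given at root]
2. n1.tag = "kqw"  [S₀.tag ++ "w"]
3. n3.acc = true  [terminal]
4. n4.mk = 14  [terminal]
5. n5.env = true  [terminal]
6. n2.ok = false  [false]
7. n2.acc = 29  [g.mk + 15]
8. n2.pre = 19  [g.mk + 5]
9. n2.wid = true  [h.env == true]
10. n1.wid = 28  [len(S.tag) + 25]
11. n1.fin = "yx"  ["yx"]
12. n1.key = false  [B.wid == false]
13. n7.env = true  [terminal]
14. n6.ok = false  [false]
15. n6.acc = 11  [11]
16. n6.pre = 11  [11]
17. n6.wid = false  [false]
18. n8.env = false  [terminal]
19. n0.wid = 22  [S₁.wid * 2 - 34]
20. n0.fin = "kqyx"  [S₀.tag ++ S₁.fin]
21. n0.key = true  [not B.ok]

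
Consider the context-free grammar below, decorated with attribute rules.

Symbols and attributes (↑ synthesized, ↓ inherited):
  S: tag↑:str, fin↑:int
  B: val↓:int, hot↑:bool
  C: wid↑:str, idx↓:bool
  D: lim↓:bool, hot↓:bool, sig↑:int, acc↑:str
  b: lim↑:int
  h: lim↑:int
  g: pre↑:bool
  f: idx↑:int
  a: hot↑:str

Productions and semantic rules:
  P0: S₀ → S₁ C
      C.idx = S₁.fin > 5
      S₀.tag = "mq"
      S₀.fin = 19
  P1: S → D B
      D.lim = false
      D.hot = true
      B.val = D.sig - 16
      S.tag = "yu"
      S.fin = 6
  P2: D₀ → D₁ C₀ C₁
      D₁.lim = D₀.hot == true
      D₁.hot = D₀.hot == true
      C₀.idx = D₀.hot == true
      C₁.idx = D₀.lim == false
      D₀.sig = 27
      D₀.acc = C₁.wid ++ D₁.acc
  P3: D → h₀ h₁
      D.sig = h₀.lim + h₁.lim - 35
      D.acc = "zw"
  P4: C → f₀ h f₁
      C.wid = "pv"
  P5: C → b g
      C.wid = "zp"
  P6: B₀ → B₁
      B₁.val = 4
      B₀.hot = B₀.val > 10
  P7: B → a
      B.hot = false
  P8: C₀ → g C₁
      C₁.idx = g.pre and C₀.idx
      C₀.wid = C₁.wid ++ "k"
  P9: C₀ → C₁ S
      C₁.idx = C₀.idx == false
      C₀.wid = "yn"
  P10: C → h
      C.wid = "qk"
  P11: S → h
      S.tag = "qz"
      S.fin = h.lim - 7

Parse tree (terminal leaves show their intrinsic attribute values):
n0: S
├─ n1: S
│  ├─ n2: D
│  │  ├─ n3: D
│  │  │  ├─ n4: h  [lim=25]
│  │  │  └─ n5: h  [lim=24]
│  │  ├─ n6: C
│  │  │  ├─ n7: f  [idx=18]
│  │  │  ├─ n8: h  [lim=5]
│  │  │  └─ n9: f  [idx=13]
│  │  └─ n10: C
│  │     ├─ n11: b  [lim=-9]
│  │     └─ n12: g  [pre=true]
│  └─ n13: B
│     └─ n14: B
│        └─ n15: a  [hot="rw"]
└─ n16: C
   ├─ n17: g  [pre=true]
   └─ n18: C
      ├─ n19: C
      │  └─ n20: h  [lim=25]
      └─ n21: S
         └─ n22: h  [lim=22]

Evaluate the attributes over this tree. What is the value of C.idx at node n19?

1. n2.lim = false  [false]
2. n2.hot = true  [true]
3. n3.lim = true  [D₀.hot == true]
4. n3.hot = true  [D₀.hot == true]
5. n4.lim = 25  [terminal]
6. n5.lim = 24  [terminal]
7. n3.sig = 14  [h₀.lim + h₁.lim - 35]
8. n3.acc = "zw"  ["zw"]
9. n6.idx = true  [D₀.hot == true]
10. n7.idx = 18  [terminal]
11. n8.lim = 5  [terminal]
12. n9.idx = 13  [terminal]
13. n6.wid = "pv"  ["pv"]
14. n10.idx = true  [D₀.lim == false]
15. n11.lim = -9  [terminal]
16. n12.pre = true  [terminal]
17. n10.wid = "zp"  ["zp"]
18. n2.sig = 27  [27]
19. n2.acc = "zpzw"  [C₁.wid ++ D₁.acc]
20. n13.val = 11  [D.sig - 16]
21. n14.val = 4  [4]
22. n15.hot = "rw"  [terminal]
23. n14.hot = false  [false]
24. n13.hot = true  [B₀.val > 10]
25. n1.tag = "yu"  ["yu"]
26. n1.fin = 6  [6]
27. n16.idx = true  [S₁.fin > 5]
28. n17.pre = true  [terminal]
29. n18.idx = true  [g.pre and C₀.idx]
30. n19.idx = false  [C₀.idx == false]
31. n20.lim = 25  [terminal]
32. n19.wid = "qk"  ["qk"]
33. n22.lim = 22  [terminal]
34. n21.tag = "qz"  ["qz"]
35. n21.fin = 15  [h.lim - 7]
36. n18.wid = "yn"  ["yn"]
37. n16.wid = "ynk"  [C₁.wid ++ "k"]
38. n0.tag = "mq"  ["mq"]
39. n0.fin = 19  [19]

false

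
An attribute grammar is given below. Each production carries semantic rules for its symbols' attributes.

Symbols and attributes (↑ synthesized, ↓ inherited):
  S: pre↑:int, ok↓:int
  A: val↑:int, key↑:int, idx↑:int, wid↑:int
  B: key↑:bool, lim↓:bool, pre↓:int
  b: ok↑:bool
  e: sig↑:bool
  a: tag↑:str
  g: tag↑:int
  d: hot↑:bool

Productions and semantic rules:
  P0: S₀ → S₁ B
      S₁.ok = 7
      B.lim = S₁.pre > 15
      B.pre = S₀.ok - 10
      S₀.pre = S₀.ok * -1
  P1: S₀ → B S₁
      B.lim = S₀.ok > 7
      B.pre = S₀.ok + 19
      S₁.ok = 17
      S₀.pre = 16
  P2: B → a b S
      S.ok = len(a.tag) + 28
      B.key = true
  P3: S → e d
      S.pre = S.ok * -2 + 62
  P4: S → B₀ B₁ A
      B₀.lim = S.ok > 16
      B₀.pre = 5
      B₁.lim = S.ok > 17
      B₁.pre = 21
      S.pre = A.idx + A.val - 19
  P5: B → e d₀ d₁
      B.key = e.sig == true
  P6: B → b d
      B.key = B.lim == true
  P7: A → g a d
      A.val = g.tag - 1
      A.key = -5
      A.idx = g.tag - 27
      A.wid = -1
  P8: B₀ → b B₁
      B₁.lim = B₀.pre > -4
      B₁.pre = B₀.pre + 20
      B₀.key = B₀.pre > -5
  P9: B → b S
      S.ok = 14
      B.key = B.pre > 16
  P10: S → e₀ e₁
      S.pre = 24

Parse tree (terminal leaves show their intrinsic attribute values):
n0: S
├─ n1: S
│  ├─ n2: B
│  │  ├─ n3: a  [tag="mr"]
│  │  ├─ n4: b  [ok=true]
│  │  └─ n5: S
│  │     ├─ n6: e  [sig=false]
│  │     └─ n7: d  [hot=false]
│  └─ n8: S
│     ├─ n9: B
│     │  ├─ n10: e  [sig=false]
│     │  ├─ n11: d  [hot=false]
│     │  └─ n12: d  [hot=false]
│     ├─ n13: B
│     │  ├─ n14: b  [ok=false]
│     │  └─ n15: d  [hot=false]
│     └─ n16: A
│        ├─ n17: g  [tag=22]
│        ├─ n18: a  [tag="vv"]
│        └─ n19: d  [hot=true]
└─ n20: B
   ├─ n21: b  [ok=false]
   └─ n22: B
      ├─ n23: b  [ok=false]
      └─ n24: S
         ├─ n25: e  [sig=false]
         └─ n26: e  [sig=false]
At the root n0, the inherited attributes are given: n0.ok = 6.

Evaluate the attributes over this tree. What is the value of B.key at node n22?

false

1. n0.ok = 6  [given at root]
2. n1.ok = 7  [7]
3. n2.lim = false  [S₀.ok > 7]
4. n2.pre = 26  [S₀.ok + 19]
5. n3.tag = "mr"  [terminal]
6. n4.ok = true  [terminal]
7. n5.ok = 30  [len(a.tag) + 28]
8. n6.sig = false  [terminal]
9. n7.hot = false  [terminal]
10. n5.pre = 2  [S.ok * -2 + 62]
11. n2.key = true  [true]
12. n8.ok = 17  [17]
13. n9.lim = true  [S.ok > 16]
14. n9.pre = 5  [5]
15. n10.sig = false  [terminal]
16. n11.hot = false  [terminal]
17. n12.hot = false  [terminal]
18. n9.key = false  [e.sig == true]
19. n13.lim = false  [S.ok > 17]
20. n13.pre = 21  [21]
21. n14.ok = false  [terminal]
22. n15.hot = false  [terminal]
23. n13.key = false  [B.lim == true]
24. n17.tag = 22  [terminal]
25. n18.tag = "vv"  [terminal]
26. n19.hot = true  [terminal]
27. n16.val = 21  [g.tag - 1]
28. n16.key = -5  [-5]
29. n16.idx = -5  [g.tag - 27]
30. n16.wid = -1  [-1]
31. n8.pre = -3  [A.idx + A.val - 19]
32. n1.pre = 16  [16]
33. n20.lim = true  [S₁.pre > 15]
34. n20.pre = -4  [S₀.ok - 10]
35. n21.ok = false  [terminal]
36. n22.lim = false  [B₀.pre > -4]
37. n22.pre = 16  [B₀.pre + 20]
38. n23.ok = false  [terminal]
39. n24.ok = 14  [14]
40. n25.sig = false  [terminal]
41. n26.sig = false  [terminal]
42. n24.pre = 24  [24]
43. n22.key = false  [B.pre > 16]
44. n20.key = true  [B₀.pre > -5]
45. n0.pre = -6  [S₀.ok * -1]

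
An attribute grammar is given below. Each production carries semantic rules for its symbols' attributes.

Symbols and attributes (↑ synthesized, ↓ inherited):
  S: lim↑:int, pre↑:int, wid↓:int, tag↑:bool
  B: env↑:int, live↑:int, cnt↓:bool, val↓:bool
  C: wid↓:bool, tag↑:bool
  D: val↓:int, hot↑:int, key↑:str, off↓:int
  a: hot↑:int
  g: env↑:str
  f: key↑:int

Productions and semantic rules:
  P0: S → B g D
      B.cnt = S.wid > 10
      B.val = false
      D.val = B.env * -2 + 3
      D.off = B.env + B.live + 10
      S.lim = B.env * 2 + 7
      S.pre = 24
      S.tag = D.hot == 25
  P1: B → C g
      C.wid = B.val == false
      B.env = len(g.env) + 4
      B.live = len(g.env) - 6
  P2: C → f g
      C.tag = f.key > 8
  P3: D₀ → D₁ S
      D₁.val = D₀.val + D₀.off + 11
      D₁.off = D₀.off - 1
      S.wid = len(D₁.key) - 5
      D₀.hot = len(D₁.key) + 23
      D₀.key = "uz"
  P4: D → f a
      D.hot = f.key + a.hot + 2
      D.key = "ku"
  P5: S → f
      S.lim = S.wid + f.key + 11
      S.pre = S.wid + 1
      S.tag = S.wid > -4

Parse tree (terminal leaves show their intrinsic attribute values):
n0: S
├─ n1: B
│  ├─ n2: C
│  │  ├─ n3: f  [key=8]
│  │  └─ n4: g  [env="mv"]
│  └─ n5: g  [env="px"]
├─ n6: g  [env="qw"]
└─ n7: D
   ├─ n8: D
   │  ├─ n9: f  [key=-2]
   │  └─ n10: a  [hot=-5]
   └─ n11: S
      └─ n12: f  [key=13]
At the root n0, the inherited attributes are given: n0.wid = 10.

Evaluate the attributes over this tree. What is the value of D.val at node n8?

1. n0.wid = 10  [given at root]
2. n1.cnt = false  [S.wid > 10]
3. n1.val = false  [false]
4. n2.wid = true  [B.val == false]
5. n3.key = 8  [terminal]
6. n4.env = "mv"  [terminal]
7. n2.tag = false  [f.key > 8]
8. n5.env = "px"  [terminal]
9. n1.env = 6  [len(g.env) + 4]
10. n1.live = -4  [len(g.env) - 6]
11. n6.env = "qw"  [terminal]
12. n7.val = -9  [B.env * -2 + 3]
13. n7.off = 12  [B.env + B.live + 10]
14. n8.val = 14  [D₀.val + D₀.off + 11]
15. n8.off = 11  [D₀.off - 1]
16. n9.key = -2  [terminal]
17. n10.hot = -5  [terminal]
18. n8.hot = -5  [f.key + a.hot + 2]
19. n8.key = "ku"  ["ku"]
20. n11.wid = -3  [len(D₁.key) - 5]
21. n12.key = 13  [terminal]
22. n11.lim = 21  [S.wid + f.key + 11]
23. n11.pre = -2  [S.wid + 1]
24. n11.tag = true  [S.wid > -4]
25. n7.hot = 25  [len(D₁.key) + 23]
26. n7.key = "uz"  ["uz"]
27. n0.lim = 19  [B.env * 2 + 7]
28. n0.pre = 24  [24]
29. n0.tag = true  [D.hot == 25]

14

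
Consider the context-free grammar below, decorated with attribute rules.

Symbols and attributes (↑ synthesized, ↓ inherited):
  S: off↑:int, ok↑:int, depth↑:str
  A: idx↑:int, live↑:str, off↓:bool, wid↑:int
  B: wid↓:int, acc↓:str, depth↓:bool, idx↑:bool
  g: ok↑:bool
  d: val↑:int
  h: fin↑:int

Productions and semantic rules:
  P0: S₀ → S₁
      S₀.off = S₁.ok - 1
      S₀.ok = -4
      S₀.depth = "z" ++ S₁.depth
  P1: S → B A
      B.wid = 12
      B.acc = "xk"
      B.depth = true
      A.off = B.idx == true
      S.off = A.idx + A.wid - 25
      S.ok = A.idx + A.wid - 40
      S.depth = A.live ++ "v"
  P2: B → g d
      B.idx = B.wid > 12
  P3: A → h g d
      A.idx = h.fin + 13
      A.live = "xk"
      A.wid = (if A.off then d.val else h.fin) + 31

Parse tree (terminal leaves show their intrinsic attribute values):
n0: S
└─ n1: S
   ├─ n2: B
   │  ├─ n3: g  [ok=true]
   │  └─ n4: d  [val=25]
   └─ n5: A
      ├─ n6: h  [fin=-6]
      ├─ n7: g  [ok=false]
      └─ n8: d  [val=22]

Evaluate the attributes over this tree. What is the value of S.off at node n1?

1. n2.wid = 12  [12]
2. n2.acc = "xk"  ["xk"]
3. n2.depth = true  [true]
4. n3.ok = true  [terminal]
5. n4.val = 25  [terminal]
6. n2.idx = false  [B.wid > 12]
7. n5.off = false  [B.idx == true]
8. n6.fin = -6  [terminal]
9. n7.ok = false  [terminal]
10. n8.val = 22  [terminal]
11. n5.idx = 7  [h.fin + 13]
12. n5.live = "xk"  ["xk"]
13. n5.wid = 25  [(if A.off then d.val else h.fin) + 31]
14. n1.off = 7  [A.idx + A.wid - 25]
15. n1.ok = -8  [A.idx + A.wid - 40]
16. n1.depth = "xkv"  [A.live ++ "v"]
17. n0.off = -9  [S₁.ok - 1]
18. n0.ok = -4  [-4]
19. n0.depth = "zxkv"  ["z" ++ S₁.depth]

7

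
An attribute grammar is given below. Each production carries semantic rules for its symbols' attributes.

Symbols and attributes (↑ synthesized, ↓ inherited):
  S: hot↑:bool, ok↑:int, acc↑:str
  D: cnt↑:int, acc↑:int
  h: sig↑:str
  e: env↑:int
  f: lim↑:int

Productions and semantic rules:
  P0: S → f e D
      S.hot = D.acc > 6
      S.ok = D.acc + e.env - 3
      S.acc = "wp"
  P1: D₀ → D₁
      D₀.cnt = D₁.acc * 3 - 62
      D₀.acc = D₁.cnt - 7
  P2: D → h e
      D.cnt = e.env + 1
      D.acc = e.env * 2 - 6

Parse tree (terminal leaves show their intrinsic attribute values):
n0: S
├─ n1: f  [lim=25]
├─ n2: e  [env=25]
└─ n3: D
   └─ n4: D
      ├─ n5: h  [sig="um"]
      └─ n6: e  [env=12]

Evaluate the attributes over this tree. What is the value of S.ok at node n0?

28

1. n1.lim = 25  [terminal]
2. n2.env = 25  [terminal]
3. n5.sig = "um"  [terminal]
4. n6.env = 12  [terminal]
5. n4.cnt = 13  [e.env + 1]
6. n4.acc = 18  [e.env * 2 - 6]
7. n3.cnt = -8  [D₁.acc * 3 - 62]
8. n3.acc = 6  [D₁.cnt - 7]
9. n0.hot = false  [D.acc > 6]
10. n0.ok = 28  [D.acc + e.env - 3]
11. n0.acc = "wp"  ["wp"]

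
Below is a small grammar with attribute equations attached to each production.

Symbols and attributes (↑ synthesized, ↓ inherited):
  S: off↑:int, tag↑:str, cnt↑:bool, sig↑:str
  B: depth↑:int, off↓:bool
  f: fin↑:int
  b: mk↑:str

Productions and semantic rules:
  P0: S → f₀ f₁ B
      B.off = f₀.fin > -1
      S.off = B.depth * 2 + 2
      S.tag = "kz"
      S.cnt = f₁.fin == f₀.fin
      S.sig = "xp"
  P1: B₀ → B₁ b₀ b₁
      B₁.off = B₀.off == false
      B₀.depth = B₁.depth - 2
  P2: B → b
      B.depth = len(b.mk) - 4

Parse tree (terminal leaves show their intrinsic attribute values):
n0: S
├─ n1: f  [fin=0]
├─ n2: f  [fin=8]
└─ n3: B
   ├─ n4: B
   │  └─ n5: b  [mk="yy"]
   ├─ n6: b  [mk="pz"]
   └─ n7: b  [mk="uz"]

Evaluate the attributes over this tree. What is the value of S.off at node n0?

1. n1.fin = 0  [terminal]
2. n2.fin = 8  [terminal]
3. n3.off = true  [f₀.fin > -1]
4. n4.off = false  [B₀.off == false]
5. n5.mk = "yy"  [terminal]
6. n4.depth = -2  [len(b.mk) - 4]
7. n6.mk = "pz"  [terminal]
8. n7.mk = "uz"  [terminal]
9. n3.depth = -4  [B₁.depth - 2]
10. n0.off = -6  [B.depth * 2 + 2]
11. n0.tag = "kz"  ["kz"]
12. n0.cnt = false  [f₁.fin == f₀.fin]
13. n0.sig = "xp"  ["xp"]

-6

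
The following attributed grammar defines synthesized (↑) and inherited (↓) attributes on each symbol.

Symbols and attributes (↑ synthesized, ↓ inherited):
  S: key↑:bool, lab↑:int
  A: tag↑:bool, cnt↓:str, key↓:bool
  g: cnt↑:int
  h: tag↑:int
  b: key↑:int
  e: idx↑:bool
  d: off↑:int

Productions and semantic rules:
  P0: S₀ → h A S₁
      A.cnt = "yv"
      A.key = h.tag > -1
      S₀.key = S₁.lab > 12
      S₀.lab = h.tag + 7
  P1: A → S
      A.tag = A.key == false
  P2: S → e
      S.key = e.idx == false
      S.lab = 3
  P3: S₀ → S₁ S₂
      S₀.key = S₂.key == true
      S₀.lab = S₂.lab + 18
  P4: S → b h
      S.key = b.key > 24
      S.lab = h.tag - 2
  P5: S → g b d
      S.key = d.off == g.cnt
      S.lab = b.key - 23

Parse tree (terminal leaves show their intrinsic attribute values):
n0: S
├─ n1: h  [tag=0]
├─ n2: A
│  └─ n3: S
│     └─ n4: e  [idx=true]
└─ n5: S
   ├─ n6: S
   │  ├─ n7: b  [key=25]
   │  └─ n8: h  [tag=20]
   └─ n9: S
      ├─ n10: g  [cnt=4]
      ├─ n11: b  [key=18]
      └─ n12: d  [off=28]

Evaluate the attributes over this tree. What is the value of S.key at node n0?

true

1. n1.tag = 0  [terminal]
2. n2.cnt = "yv"  ["yv"]
3. n2.key = true  [h.tag > -1]
4. n4.idx = true  [terminal]
5. n3.key = false  [e.idx == false]
6. n3.lab = 3  [3]
7. n2.tag = false  [A.key == false]
8. n7.key = 25  [terminal]
9. n8.tag = 20  [terminal]
10. n6.key = true  [b.key > 24]
11. n6.lab = 18  [h.tag - 2]
12. n10.cnt = 4  [terminal]
13. n11.key = 18  [terminal]
14. n12.off = 28  [terminal]
15. n9.key = false  [d.off == g.cnt]
16. n9.lab = -5  [b.key - 23]
17. n5.key = false  [S₂.key == true]
18. n5.lab = 13  [S₂.lab + 18]
19. n0.key = true  [S₁.lab > 12]
20. n0.lab = 7  [h.tag + 7]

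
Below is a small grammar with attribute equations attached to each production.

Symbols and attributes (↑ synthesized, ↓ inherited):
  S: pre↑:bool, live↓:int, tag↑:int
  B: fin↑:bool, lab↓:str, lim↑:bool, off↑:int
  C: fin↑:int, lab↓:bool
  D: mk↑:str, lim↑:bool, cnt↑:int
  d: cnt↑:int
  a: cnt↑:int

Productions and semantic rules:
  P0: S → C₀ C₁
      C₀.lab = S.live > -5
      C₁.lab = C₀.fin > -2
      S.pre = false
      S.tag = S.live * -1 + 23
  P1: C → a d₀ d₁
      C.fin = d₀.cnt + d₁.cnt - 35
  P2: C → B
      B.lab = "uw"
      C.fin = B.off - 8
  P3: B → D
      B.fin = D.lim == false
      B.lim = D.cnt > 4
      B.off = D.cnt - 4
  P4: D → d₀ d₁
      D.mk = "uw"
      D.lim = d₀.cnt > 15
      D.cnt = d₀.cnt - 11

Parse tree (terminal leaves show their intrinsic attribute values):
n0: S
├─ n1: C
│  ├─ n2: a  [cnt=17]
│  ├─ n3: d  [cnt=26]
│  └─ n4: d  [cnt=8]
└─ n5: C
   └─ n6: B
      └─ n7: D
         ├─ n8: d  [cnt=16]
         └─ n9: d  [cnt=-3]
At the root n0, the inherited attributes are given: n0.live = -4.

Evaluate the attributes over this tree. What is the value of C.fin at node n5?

1. n0.live = -4  [given at root]
2. n1.lab = true  [S.live > -5]
3. n2.cnt = 17  [terminal]
4. n3.cnt = 26  [terminal]
5. n4.cnt = 8  [terminal]
6. n1.fin = -1  [d₀.cnt + d₁.cnt - 35]
7. n5.lab = true  [C₀.fin > -2]
8. n6.lab = "uw"  ["uw"]
9. n8.cnt = 16  [terminal]
10. n9.cnt = -3  [terminal]
11. n7.mk = "uw"  ["uw"]
12. n7.lim = true  [d₀.cnt > 15]
13. n7.cnt = 5  [d₀.cnt - 11]
14. n6.fin = false  [D.lim == false]
15. n6.lim = true  [D.cnt > 4]
16. n6.off = 1  [D.cnt - 4]
17. n5.fin = -7  [B.off - 8]
18. n0.pre = false  [false]
19. n0.tag = 27  [S.live * -1 + 23]

-7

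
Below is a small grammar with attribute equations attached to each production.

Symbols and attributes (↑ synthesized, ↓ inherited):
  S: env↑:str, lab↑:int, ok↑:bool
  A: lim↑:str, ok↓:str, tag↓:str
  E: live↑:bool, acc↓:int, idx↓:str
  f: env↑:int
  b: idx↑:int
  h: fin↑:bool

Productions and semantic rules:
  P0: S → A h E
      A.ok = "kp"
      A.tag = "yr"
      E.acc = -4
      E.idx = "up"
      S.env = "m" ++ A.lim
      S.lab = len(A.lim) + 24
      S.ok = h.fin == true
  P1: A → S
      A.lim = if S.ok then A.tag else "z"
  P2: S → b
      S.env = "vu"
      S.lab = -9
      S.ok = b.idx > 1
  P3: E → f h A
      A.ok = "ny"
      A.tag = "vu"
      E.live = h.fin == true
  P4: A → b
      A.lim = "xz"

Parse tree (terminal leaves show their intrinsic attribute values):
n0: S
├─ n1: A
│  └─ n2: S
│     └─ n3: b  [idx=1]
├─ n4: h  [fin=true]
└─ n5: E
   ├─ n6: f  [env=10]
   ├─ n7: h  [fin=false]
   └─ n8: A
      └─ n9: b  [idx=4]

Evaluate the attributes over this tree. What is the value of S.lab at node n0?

1. n1.ok = "kp"  ["kp"]
2. n1.tag = "yr"  ["yr"]
3. n3.idx = 1  [terminal]
4. n2.env = "vu"  ["vu"]
5. n2.lab = -9  [-9]
6. n2.ok = false  [b.idx > 1]
7. n1.lim = "z"  [if S.ok then A.tag else "z"]
8. n4.fin = true  [terminal]
9. n5.acc = -4  [-4]
10. n5.idx = "up"  ["up"]
11. n6.env = 10  [terminal]
12. n7.fin = false  [terminal]
13. n8.ok = "ny"  ["ny"]
14. n8.tag = "vu"  ["vu"]
15. n9.idx = 4  [terminal]
16. n8.lim = "xz"  ["xz"]
17. n5.live = false  [h.fin == true]
18. n0.env = "mz"  ["m" ++ A.lim]
19. n0.lab = 25  [len(A.lim) + 24]
20. n0.ok = true  [h.fin == true]

25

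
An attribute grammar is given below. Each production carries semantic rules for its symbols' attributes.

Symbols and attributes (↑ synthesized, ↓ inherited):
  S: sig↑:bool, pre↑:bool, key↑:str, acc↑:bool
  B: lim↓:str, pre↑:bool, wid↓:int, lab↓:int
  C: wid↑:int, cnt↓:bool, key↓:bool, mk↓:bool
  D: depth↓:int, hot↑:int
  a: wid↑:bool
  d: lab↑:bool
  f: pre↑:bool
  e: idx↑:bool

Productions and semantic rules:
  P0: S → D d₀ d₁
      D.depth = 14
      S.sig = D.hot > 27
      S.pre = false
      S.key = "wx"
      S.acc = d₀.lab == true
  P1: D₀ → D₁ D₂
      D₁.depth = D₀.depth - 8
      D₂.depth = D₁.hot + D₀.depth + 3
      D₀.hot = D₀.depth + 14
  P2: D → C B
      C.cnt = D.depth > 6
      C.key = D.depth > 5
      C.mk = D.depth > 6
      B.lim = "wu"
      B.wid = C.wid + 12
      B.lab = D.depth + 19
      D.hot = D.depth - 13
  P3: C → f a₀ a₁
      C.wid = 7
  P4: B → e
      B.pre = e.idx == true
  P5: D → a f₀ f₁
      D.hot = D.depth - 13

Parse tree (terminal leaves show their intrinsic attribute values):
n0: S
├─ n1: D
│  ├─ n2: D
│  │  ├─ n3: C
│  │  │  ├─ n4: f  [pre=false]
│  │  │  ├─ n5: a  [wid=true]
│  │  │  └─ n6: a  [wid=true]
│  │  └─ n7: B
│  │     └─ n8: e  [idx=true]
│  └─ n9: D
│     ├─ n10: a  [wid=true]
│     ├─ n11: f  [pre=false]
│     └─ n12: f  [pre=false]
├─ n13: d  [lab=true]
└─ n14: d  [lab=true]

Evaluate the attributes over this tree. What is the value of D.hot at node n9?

1. n1.depth = 14  [14]
2. n2.depth = 6  [D₀.depth - 8]
3. n3.cnt = false  [D.depth > 6]
4. n3.key = true  [D.depth > 5]
5. n3.mk = false  [D.depth > 6]
6. n4.pre = false  [terminal]
7. n5.wid = true  [terminal]
8. n6.wid = true  [terminal]
9. n3.wid = 7  [7]
10. n7.lim = "wu"  ["wu"]
11. n7.wid = 19  [C.wid + 12]
12. n7.lab = 25  [D.depth + 19]
13. n8.idx = true  [terminal]
14. n7.pre = true  [e.idx == true]
15. n2.hot = -7  [D.depth - 13]
16. n9.depth = 10  [D₁.hot + D₀.depth + 3]
17. n10.wid = true  [terminal]
18. n11.pre = false  [terminal]
19. n12.pre = false  [terminal]
20. n9.hot = -3  [D.depth - 13]
21. n1.hot = 28  [D₀.depth + 14]
22. n13.lab = true  [terminal]
23. n14.lab = true  [terminal]
24. n0.sig = true  [D.hot > 27]
25. n0.pre = false  [false]
26. n0.key = "wx"  ["wx"]
27. n0.acc = true  [d₀.lab == true]

-3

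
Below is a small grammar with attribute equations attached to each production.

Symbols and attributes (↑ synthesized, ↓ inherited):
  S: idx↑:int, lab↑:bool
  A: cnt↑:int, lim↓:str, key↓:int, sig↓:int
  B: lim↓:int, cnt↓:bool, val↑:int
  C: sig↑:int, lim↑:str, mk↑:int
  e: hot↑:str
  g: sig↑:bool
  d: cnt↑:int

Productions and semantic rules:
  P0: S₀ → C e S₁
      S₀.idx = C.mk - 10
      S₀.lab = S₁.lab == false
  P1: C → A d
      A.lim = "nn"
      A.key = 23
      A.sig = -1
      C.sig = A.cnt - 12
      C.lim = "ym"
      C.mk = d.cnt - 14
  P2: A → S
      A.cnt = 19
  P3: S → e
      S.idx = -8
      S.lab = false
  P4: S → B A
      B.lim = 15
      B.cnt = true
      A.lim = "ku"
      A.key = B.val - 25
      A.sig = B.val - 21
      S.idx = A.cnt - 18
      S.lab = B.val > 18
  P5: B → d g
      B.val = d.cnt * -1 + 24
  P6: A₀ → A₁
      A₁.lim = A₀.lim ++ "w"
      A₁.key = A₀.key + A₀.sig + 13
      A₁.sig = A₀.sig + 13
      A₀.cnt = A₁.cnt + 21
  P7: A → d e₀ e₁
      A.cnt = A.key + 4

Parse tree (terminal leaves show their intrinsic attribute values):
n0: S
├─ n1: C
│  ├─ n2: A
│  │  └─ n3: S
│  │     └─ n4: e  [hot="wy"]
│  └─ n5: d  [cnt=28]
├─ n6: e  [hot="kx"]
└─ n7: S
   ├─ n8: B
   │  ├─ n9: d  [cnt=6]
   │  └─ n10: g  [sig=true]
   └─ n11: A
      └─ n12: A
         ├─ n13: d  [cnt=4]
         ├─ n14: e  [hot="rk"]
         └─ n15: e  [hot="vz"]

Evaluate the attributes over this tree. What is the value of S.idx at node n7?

1. n2.lim = "nn"  ["nn"]
2. n2.key = 23  [23]
3. n2.sig = -1  [-1]
4. n4.hot = "wy"  [terminal]
5. n3.idx = -8  [-8]
6. n3.lab = false  [false]
7. n2.cnt = 19  [19]
8. n5.cnt = 28  [terminal]
9. n1.sig = 7  [A.cnt - 12]
10. n1.lim = "ym"  ["ym"]
11. n1.mk = 14  [d.cnt - 14]
12. n6.hot = "kx"  [terminal]
13. n8.lim = 15  [15]
14. n8.cnt = true  [true]
15. n9.cnt = 6  [terminal]
16. n10.sig = true  [terminal]
17. n8.val = 18  [d.cnt * -1 + 24]
18. n11.lim = "ku"  ["ku"]
19. n11.key = -7  [B.val - 25]
20. n11.sig = -3  [B.val - 21]
21. n12.lim = "kuw"  [A₀.lim ++ "w"]
22. n12.key = 3  [A₀.key + A₀.sig + 13]
23. n12.sig = 10  [A₀.sig + 13]
24. n13.cnt = 4  [terminal]
25. n14.hot = "rk"  [terminal]
26. n15.hot = "vz"  [terminal]
27. n12.cnt = 7  [A.key + 4]
28. n11.cnt = 28  [A₁.cnt + 21]
29. n7.idx = 10  [A.cnt - 18]
30. n7.lab = false  [B.val > 18]
31. n0.idx = 4  [C.mk - 10]
32. n0.lab = true  [S₁.lab == false]

10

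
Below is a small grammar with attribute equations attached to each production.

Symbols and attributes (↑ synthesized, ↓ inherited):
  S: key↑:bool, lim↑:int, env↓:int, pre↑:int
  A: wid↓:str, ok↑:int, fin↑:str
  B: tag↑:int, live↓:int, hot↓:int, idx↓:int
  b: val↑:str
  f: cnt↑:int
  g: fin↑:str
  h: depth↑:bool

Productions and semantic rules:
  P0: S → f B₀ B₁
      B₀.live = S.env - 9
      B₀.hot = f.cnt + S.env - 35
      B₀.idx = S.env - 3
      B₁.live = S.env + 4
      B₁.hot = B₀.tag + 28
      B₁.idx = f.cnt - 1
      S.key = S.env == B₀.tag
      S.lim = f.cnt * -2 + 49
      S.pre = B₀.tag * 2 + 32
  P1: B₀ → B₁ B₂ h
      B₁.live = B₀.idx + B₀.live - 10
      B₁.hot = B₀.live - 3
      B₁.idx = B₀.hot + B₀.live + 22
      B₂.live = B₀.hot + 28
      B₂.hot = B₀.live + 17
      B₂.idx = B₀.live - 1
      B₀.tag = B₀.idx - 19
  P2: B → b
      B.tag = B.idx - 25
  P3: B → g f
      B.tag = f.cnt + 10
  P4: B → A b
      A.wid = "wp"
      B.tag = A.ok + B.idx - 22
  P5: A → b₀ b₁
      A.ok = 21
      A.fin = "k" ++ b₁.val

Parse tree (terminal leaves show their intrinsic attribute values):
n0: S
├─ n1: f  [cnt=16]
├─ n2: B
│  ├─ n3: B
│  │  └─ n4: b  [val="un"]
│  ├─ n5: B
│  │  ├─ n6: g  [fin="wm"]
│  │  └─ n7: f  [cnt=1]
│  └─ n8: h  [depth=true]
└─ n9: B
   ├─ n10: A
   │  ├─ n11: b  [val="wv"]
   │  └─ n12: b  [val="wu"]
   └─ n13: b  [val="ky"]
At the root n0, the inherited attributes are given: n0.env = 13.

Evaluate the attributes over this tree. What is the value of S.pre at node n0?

14

1. n0.env = 13  [given at root]
2. n1.cnt = 16  [terminal]
3. n2.live = 4  [S.env - 9]
4. n2.hot = -6  [f.cnt + S.env - 35]
5. n2.idx = 10  [S.env - 3]
6. n3.live = 4  [B₀.idx + B₀.live - 10]
7. n3.hot = 1  [B₀.live - 3]
8. n3.idx = 20  [B₀.hot + B₀.live + 22]
9. n4.val = "un"  [terminal]
10. n3.tag = -5  [B.idx - 25]
11. n5.live = 22  [B₀.hot + 28]
12. n5.hot = 21  [B₀.live + 17]
13. n5.idx = 3  [B₀.live - 1]
14. n6.fin = "wm"  [terminal]
15. n7.cnt = 1  [terminal]
16. n5.tag = 11  [f.cnt + 10]
17. n8.depth = true  [terminal]
18. n2.tag = -9  [B₀.idx - 19]
19. n9.live = 17  [S.env + 4]
20. n9.hot = 19  [B₀.tag + 28]
21. n9.idx = 15  [f.cnt - 1]
22. n10.wid = "wp"  ["wp"]
23. n11.val = "wv"  [terminal]
24. n12.val = "wu"  [terminal]
25. n10.ok = 21  [21]
26. n10.fin = "kwu"  ["k" ++ b₁.val]
27. n13.val = "ky"  [terminal]
28. n9.tag = 14  [A.ok + B.idx - 22]
29. n0.key = false  [S.env == B₀.tag]
30. n0.lim = 17  [f.cnt * -2 + 49]
31. n0.pre = 14  [B₀.tag * 2 + 32]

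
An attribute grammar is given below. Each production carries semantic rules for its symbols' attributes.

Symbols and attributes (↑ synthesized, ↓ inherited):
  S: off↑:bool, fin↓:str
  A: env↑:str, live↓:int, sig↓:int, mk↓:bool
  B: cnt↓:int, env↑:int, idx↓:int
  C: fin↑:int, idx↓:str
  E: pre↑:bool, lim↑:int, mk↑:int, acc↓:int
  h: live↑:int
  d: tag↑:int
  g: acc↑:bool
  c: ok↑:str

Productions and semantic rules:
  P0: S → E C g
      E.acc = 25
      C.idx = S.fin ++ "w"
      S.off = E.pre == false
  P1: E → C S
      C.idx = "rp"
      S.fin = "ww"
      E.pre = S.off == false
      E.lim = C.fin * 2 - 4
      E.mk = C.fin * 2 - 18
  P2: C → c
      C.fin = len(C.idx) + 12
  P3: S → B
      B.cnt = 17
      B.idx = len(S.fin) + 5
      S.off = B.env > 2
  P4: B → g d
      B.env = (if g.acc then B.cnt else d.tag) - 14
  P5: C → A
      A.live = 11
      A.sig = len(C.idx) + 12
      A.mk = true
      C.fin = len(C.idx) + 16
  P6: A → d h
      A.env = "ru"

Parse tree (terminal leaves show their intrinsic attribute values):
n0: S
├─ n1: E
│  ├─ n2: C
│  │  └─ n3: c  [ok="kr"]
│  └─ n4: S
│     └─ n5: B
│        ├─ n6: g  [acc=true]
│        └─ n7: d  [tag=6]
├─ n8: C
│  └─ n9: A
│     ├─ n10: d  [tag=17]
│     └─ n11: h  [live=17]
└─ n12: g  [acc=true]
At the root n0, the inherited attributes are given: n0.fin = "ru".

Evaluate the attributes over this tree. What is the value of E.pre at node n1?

1. n0.fin = "ru"  [given at root]
2. n1.acc = 25  [25]
3. n2.idx = "rp"  ["rp"]
4. n3.ok = "kr"  [terminal]
5. n2.fin = 14  [len(C.idx) + 12]
6. n4.fin = "ww"  ["ww"]
7. n5.cnt = 17  [17]
8. n5.idx = 7  [len(S.fin) + 5]
9. n6.acc = true  [terminal]
10. n7.tag = 6  [terminal]
11. n5.env = 3  [(if g.acc then B.cnt else d.tag) - 14]
12. n4.off = true  [B.env > 2]
13. n1.pre = false  [S.off == false]
14. n1.lim = 24  [C.fin * 2 - 4]
15. n1.mk = 10  [C.fin * 2 - 18]
16. n8.idx = "ruw"  [S.fin ++ "w"]
17. n9.live = 11  [11]
18. n9.sig = 15  [len(C.idx) + 12]
19. n9.mk = true  [true]
20. n10.tag = 17  [terminal]
21. n11.live = 17  [terminal]
22. n9.env = "ru"  ["ru"]
23. n8.fin = 19  [len(C.idx) + 16]
24. n12.acc = true  [terminal]
25. n0.off = true  [E.pre == false]

false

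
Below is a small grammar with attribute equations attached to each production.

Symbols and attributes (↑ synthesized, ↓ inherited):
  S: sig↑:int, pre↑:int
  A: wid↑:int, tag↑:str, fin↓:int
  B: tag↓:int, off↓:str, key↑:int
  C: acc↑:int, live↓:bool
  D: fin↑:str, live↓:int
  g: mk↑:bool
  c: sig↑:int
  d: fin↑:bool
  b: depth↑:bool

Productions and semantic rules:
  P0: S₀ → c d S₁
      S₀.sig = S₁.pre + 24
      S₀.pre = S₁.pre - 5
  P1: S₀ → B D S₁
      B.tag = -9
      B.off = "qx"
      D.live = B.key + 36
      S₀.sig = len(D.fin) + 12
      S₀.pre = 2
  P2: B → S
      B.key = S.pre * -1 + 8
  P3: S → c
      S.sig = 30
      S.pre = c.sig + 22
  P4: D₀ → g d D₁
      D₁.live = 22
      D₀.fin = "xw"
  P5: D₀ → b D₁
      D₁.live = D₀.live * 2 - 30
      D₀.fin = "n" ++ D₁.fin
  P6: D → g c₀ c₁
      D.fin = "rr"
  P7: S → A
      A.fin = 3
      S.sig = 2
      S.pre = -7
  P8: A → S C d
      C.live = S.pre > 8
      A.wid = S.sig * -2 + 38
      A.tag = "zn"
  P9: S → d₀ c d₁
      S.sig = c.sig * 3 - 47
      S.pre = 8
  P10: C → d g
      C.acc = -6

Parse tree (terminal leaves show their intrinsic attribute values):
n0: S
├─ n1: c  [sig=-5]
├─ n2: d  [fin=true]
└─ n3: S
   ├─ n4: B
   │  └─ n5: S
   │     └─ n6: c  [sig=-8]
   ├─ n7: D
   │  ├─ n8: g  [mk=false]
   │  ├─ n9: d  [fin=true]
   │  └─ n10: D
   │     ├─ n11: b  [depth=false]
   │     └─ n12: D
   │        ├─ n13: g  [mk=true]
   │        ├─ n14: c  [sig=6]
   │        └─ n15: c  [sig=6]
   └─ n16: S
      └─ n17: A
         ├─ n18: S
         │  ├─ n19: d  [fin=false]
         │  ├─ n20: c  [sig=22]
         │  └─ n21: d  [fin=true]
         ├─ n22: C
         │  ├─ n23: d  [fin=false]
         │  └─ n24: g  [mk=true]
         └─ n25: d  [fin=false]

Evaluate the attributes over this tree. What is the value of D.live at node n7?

1. n1.sig = -5  [terminal]
2. n2.fin = true  [terminal]
3. n4.tag = -9  [-9]
4. n4.off = "qx"  ["qx"]
5. n6.sig = -8  [terminal]
6. n5.sig = 30  [30]
7. n5.pre = 14  [c.sig + 22]
8. n4.key = -6  [S.pre * -1 + 8]
9. n7.live = 30  [B.key + 36]
10. n8.mk = false  [terminal]
11. n9.fin = true  [terminal]
12. n10.live = 22  [22]
13. n11.depth = false  [terminal]
14. n12.live = 14  [D₀.live * 2 - 30]
15. n13.mk = true  [terminal]
16. n14.sig = 6  [terminal]
17. n15.sig = 6  [terminal]
18. n12.fin = "rr"  ["rr"]
19. n10.fin = "nrr"  ["n" ++ D₁.fin]
20. n7.fin = "xw"  ["xw"]
21. n17.fin = 3  [3]
22. n19.fin = false  [terminal]
23. n20.sig = 22  [terminal]
24. n21.fin = true  [terminal]
25. n18.sig = 19  [c.sig * 3 - 47]
26. n18.pre = 8  [8]
27. n22.live = false  [S.pre > 8]
28. n23.fin = false  [terminal]
29. n24.mk = true  [terminal]
30. n22.acc = -6  [-6]
31. n25.fin = false  [terminal]
32. n17.wid = 0  [S.sig * -2 + 38]
33. n17.tag = "zn"  ["zn"]
34. n16.sig = 2  [2]
35. n16.pre = -7  [-7]
36. n3.sig = 14  [len(D.fin) + 12]
37. n3.pre = 2  [2]
38. n0.sig = 26  [S₁.pre + 24]
39. n0.pre = -3  [S₁.pre - 5]

30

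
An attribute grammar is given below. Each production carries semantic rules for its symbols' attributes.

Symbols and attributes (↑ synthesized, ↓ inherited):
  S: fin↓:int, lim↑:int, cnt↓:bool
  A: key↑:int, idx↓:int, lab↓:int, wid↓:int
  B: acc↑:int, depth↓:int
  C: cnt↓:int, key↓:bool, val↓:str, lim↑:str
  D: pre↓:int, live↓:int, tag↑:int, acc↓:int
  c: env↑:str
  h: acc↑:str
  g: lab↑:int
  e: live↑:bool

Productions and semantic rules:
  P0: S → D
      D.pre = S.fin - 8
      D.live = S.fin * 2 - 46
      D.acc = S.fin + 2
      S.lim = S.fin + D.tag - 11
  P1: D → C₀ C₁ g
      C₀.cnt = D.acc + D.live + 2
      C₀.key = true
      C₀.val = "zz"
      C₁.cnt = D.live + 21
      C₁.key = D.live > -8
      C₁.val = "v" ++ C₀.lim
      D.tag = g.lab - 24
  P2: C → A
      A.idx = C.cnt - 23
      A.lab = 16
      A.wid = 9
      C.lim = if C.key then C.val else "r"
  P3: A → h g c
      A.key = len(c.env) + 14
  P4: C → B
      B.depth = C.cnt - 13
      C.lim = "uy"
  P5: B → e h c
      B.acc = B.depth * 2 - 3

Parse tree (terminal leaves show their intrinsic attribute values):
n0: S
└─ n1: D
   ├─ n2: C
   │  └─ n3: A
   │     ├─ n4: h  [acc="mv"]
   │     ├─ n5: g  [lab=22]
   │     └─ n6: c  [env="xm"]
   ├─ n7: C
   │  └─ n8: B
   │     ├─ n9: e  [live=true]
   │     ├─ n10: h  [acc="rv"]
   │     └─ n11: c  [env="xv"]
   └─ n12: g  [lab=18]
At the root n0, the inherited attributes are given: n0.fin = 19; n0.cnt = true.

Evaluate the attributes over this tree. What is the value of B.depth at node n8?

0

1. n0.fin = 19  [given at root]
2. n0.cnt = true  [given at root]
3. n1.pre = 11  [S.fin - 8]
4. n1.live = -8  [S.fin * 2 - 46]
5. n1.acc = 21  [S.fin + 2]
6. n2.cnt = 15  [D.acc + D.live + 2]
7. n2.key = true  [true]
8. n2.val = "zz"  ["zz"]
9. n3.idx = -8  [C.cnt - 23]
10. n3.lab = 16  [16]
11. n3.wid = 9  [9]
12. n4.acc = "mv"  [terminal]
13. n5.lab = 22  [terminal]
14. n6.env = "xm"  [terminal]
15. n3.key = 16  [len(c.env) + 14]
16. n2.lim = "zz"  [if C.key then C.val else "r"]
17. n7.cnt = 13  [D.live + 21]
18. n7.key = false  [D.live > -8]
19. n7.val = "vzz"  ["v" ++ C₀.lim]
20. n8.depth = 0  [C.cnt - 13]
21. n9.live = true  [terminal]
22. n10.acc = "rv"  [terminal]
23. n11.env = "xv"  [terminal]
24. n8.acc = -3  [B.depth * 2 - 3]
25. n7.lim = "uy"  ["uy"]
26. n12.lab = 18  [terminal]
27. n1.tag = -6  [g.lab - 24]
28. n0.lim = 2  [S.fin + D.tag - 11]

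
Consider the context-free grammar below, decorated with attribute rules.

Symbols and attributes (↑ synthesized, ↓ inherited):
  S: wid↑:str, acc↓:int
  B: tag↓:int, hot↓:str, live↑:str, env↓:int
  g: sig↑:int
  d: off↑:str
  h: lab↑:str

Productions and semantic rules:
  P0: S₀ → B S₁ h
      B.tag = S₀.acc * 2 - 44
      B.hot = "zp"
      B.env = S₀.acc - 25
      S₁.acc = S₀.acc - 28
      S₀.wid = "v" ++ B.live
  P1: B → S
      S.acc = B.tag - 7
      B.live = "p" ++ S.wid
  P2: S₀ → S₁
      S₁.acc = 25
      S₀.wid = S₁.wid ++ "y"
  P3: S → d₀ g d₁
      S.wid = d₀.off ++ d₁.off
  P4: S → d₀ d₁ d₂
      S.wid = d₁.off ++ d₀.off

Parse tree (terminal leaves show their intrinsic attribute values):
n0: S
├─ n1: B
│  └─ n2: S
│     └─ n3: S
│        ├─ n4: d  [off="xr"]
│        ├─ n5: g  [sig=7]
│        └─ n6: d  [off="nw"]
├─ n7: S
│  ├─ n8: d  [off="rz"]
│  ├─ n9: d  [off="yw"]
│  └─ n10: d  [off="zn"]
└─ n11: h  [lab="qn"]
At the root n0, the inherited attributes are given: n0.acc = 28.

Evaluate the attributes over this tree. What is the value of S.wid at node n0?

1. n0.acc = 28  [given at root]
2. n1.tag = 12  [S₀.acc * 2 - 44]
3. n1.hot = "zp"  ["zp"]
4. n1.env = 3  [S₀.acc - 25]
5. n2.acc = 5  [B.tag - 7]
6. n3.acc = 25  [25]
7. n4.off = "xr"  [terminal]
8. n5.sig = 7  [terminal]
9. n6.off = "nw"  [terminal]
10. n3.wid = "xrnw"  [d₀.off ++ d₁.off]
11. n2.wid = "xrnwy"  [S₁.wid ++ "y"]
12. n1.live = "pxrnwy"  ["p" ++ S.wid]
13. n7.acc = 0  [S₀.acc - 28]
14. n8.off = "rz"  [terminal]
15. n9.off = "yw"  [terminal]
16. n10.off = "zn"  [terminal]
17. n7.wid = "ywrz"  [d₁.off ++ d₀.off]
18. n11.lab = "qn"  [terminal]
19. n0.wid = "vpxrnwy"  ["v" ++ B.live]

"vpxrnwy"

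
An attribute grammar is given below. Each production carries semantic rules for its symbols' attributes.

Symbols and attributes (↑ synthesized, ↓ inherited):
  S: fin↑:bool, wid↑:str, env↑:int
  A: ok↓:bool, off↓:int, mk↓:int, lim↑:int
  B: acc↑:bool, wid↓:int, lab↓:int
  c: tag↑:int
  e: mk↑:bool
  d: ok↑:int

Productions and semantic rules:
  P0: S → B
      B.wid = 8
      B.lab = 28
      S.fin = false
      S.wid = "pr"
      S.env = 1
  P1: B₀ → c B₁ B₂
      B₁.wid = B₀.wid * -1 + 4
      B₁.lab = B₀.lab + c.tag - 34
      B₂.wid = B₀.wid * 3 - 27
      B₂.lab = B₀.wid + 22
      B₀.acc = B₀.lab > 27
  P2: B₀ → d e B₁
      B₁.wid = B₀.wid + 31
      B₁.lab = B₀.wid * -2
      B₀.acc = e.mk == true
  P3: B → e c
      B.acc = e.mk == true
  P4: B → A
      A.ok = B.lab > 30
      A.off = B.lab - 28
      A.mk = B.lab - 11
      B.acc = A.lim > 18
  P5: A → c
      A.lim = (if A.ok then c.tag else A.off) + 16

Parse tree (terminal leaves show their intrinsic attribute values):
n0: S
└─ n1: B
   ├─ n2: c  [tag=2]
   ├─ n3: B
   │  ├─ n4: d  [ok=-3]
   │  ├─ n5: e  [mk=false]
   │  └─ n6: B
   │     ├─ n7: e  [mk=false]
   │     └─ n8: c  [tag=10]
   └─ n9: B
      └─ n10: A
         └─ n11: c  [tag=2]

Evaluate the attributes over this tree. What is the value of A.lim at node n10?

18

1. n1.wid = 8  [8]
2. n1.lab = 28  [28]
3. n2.tag = 2  [terminal]
4. n3.wid = -4  [B₀.wid * -1 + 4]
5. n3.lab = -4  [B₀.lab + c.tag - 34]
6. n4.ok = -3  [terminal]
7. n5.mk = false  [terminal]
8. n6.wid = 27  [B₀.wid + 31]
9. n6.lab = 8  [B₀.wid * -2]
10. n7.mk = false  [terminal]
11. n8.tag = 10  [terminal]
12. n6.acc = false  [e.mk == true]
13. n3.acc = false  [e.mk == true]
14. n9.wid = -3  [B₀.wid * 3 - 27]
15. n9.lab = 30  [B₀.wid + 22]
16. n10.ok = false  [B.lab > 30]
17. n10.off = 2  [B.lab - 28]
18. n10.mk = 19  [B.lab - 11]
19. n11.tag = 2  [terminal]
20. n10.lim = 18  [(if A.ok then c.tag else A.off) + 16]
21. n9.acc = false  [A.lim > 18]
22. n1.acc = true  [B₀.lab > 27]
23. n0.fin = false  [false]
24. n0.wid = "pr"  ["pr"]
25. n0.env = 1  [1]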